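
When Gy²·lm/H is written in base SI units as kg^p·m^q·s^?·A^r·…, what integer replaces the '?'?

-2

H = kg·m²·s⁻²·A⁻².
So H⁻¹ = kg⁻¹·m⁻²·s²·A².
Gy = m²·s⁻².
So Gy² = m⁴·s⁻⁴.
lm = cd.
Combining: H⁻¹·Gy²·lm = (kg⁻¹·m⁻²·s²·A²) · (m⁴·s⁻⁴) · cd = kg⁻¹·m²·s⁻²·A²·cd.
The exponent of s is -2.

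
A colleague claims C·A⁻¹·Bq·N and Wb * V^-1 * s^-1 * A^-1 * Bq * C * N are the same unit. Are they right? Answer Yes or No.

Yes

Left side:
  C = A·s = s·A (charge = current × time).
  Bq = 1/s = s⁻¹ (activity is decays per second).
  N = kg·m/s² = kg·m·s⁻² (force = mass × acceleration).
  Combining: C·A⁻¹·Bq·N = (s·A) · A⁻¹ · s⁻¹ · (kg·m·s⁻²) = kg·m·s⁻².
Right side:
  Wb = V·s (flux: a volt is a weber per second),
      = kg·m²·s⁻²·A⁻¹.
  V = W/A (potential = power per current),
      = kg·m²·s⁻³·A⁻¹.
  So V⁻¹ = kg⁻¹·m⁻²·s³·A.
  Bq = 1/s = s⁻¹ (activity is decays per second).
  C = A·s = s·A (charge = current × time).
  N = kg·m/s² = kg·m·s⁻² (force = mass × acceleration).
  Combining: Wb·V⁻¹·s⁻¹·A⁻¹·Bq·C·N = (kg·m²·s⁻²·A⁻¹) · (kg⁻¹·m⁻²·s³·A) · s⁻¹ · A⁻¹ · s⁻¹ · (s·A) · (kg·m·s⁻²) = kg·m·s⁻².
Both reduce to kg·m·s⁻².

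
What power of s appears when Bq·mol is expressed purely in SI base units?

-1

Bq = 1/s = s⁻¹ (activity is decays per second).
Combining: Bq·mol = s⁻¹ · mol = s⁻¹·mol.
The exponent of s is -1.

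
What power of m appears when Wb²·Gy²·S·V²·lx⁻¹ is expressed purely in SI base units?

Wb = V·s (flux: a volt is a weber per second),
    = kg·m²·s⁻²·A⁻¹.
So Wb² = kg²·m⁴·s⁻⁴·A⁻².
Gy = J/kg (absorbed dose = energy per mass),
    = m²·s⁻².
So Gy² = m⁴·s⁻⁴.
S = 1/Ω (conductance is reciprocal resistance),
    = kg⁻¹·m⁻²·s³·A².
V = W/A (potential = power per current),
    = kg·m²·s⁻³·A⁻¹.
So V² = kg²·m⁴·s⁻⁶·A⁻².
lx = lm/m² (illuminance = luminous flux per area),
    = m⁻²·cd.
So lx⁻¹ = m²·cd⁻¹.
Combining: Wb²·Gy²·S·V²·lx⁻¹ = (kg²·m⁴·s⁻⁴·A⁻²) · (m⁴·s⁻⁴) · (kg⁻¹·m⁻²·s³·A²) · (kg²·m⁴·s⁻⁶·A⁻²) · (m²·cd⁻¹) = kg³·m¹²·s⁻¹¹·A⁻²·cd⁻¹.
The exponent of m is 12.

12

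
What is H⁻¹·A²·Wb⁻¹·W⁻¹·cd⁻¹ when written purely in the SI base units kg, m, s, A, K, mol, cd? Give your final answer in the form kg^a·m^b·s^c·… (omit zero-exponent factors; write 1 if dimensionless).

kg⁻³·m⁻⁶·s⁷·A⁵·cd⁻¹

H = Wb/A (inductance = flux per current),
    = kg·m²·s⁻²·A⁻².
So H⁻¹ = kg⁻¹·m⁻²·s²·A².
Wb = V·s (flux: a volt is a weber per second),
    = kg·m²·s⁻²·A⁻¹.
So Wb⁻¹ = kg⁻¹·m⁻²·s²·A.
W = J/s (power = energy per time),
    = kg·m²·s⁻³.
So W⁻¹ = kg⁻¹·m⁻²·s³.
Combining: H⁻¹·A²·Wb⁻¹·W⁻¹·cd⁻¹ = (kg⁻¹·m⁻²·s²·A²) · A² · (kg⁻¹·m⁻²·s²·A) · (kg⁻¹·m⁻²·s³) · cd⁻¹ = kg⁻³·m⁻⁶·s⁷·A⁵·cd⁻¹.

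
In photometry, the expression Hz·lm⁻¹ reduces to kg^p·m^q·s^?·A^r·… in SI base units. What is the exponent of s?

-1

Hz = s⁻¹.
lm = cd.
So lm⁻¹ = cd⁻¹.
Combining: Hz·lm⁻¹ = s⁻¹ · cd⁻¹ = s⁻¹·cd⁻¹.
The exponent of s is -1.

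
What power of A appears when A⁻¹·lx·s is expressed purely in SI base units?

-1

lx = m⁻²·cd.
Combining: A⁻¹·lx·s = A⁻¹ · (m⁻²·cd) · s = m⁻²·s·A⁻¹·cd.
The exponent of A is -1.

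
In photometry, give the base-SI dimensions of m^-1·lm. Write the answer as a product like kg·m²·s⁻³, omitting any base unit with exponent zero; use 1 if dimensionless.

lm = cd·sr = cd (luminous flux; sr is dimensionless).
Combining: m⁻¹·lm = m⁻¹ · cd = m⁻¹·cd.

m⁻¹·cd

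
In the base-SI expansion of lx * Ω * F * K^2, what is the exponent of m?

lx = lm/m² (illuminance = luminous flux per area),
    = m⁻²·cd.
Ω = V/A (resistance = voltage per current),
    = kg·m²·s⁻³·A⁻².
F = C/V (capacitance = charge per voltage),
    = A·s/(kg·m²·s⁻³·A⁻¹) (substituting C and V),
    = kg⁻¹·m⁻²·s⁴·A².
Combining: lx·Ω·F·K² = (m⁻²·cd) · (kg·m²·s⁻³·A⁻²) · (kg⁻¹·m⁻²·s⁴·A²) · K² = m⁻²·s·K²·cd.
The exponent of m is -2.

-2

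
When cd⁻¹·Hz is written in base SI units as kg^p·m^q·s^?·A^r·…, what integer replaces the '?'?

Hz = 1/s = s⁻¹ (frequency is cycles per second).
Combining: cd⁻¹·Hz = cd⁻¹ · s⁻¹ = s⁻¹·cd⁻¹.
The exponent of s is -1.

-1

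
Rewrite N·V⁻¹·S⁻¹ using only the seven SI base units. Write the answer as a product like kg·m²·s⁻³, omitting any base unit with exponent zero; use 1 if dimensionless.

N = kg·m·s⁻².
V = kg·m²·s⁻³·A⁻¹.
So V⁻¹ = kg⁻¹·m⁻²·s³·A.
S = kg⁻¹·m⁻²·s³·A².
So S⁻¹ = kg·m²·s⁻³·A⁻².
Combining: N·V⁻¹·S⁻¹ = (kg·m·s⁻²) · (kg⁻¹·m⁻²·s³·A) · (kg·m²·s⁻³·A⁻²) = kg·m·s⁻²·A⁻¹.

kg·m·s⁻²·A⁻¹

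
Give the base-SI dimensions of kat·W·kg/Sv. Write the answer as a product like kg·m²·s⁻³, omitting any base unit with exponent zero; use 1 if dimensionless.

kat = s⁻¹·mol.
Sv = m²·s⁻².
So Sv⁻¹ = m⁻²·s².
W = kg·m²·s⁻³.
Combining: kat·Sv⁻¹·W·kg = (s⁻¹·mol) · (m⁻²·s²) · (kg·m²·s⁻³) · kg = kg²·s⁻²·mol.

kg²·s⁻²·mol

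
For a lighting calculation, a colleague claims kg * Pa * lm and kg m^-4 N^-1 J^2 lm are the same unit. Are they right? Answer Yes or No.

Left side:
  Pa = kg·m⁻¹·s⁻².
  lm = cd.
  Combining: kg·Pa·lm = kg · (kg·m⁻¹·s⁻²) · cd = kg²·m⁻¹·s⁻²·cd.
Right side:
  N = kg·m/s² = kg·m·s⁻² (force = mass × acceleration).
  So N⁻¹ = kg⁻¹·m⁻¹·s².
  J = N·m (work = force × distance),
      = kg·m²·s⁻².
  So J² = kg²·m⁴·s⁻⁴.
  lm = cd·sr = cd (luminous flux; sr is dimensionless).
  Combining: kg·m⁻⁴·N⁻¹·J²·lm = kg · m⁻⁴ · (kg⁻¹·m⁻¹·s²) · (kg²·m⁴·s⁻⁴) · cd = kg²·m⁻¹·s⁻²·cd.
Both reduce to kg²·m⁻¹·s⁻²·cd.

Yes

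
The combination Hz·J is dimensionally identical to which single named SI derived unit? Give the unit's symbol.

W

Hz = 1/s = s⁻¹ (frequency is cycles per second).
J = N·m (work = force × distance),
    = kg·m²·s⁻².
Combining: Hz·J = s⁻¹ · (kg·m²·s⁻²) = kg·m²·s⁻³.
kg·m²·s⁻³ is the base-SI form of the watt.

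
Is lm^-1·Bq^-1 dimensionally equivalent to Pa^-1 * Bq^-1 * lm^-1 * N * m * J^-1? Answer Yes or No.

No

Left side:
  lm = cd·sr = cd (luminous flux; sr is dimensionless).
  So lm⁻¹ = cd⁻¹.
  Bq = 1/s = s⁻¹ (activity is decays per second).
  So Bq⁻¹ = s.
  Combining: lm⁻¹·Bq⁻¹ = cd⁻¹ · s = s·cd⁻¹.
Right side:
  Pa = kg·m⁻¹·s⁻².
  So Pa⁻¹ = kg⁻¹·m·s².
  Bq = s⁻¹.
  So Bq⁻¹ = s.
  lm = cd.
  So lm⁻¹ = cd⁻¹.
  N = kg·m·s⁻².
  J = kg·m²·s⁻².
  So J⁻¹ = kg⁻¹·m⁻²·s².
  Combining: Pa⁻¹·Bq⁻¹·lm⁻¹·N·m·J⁻¹ = (kg⁻¹·m·s²) · s · cd⁻¹ · (kg·m·s⁻²) · m · (kg⁻¹·m⁻²·s²) = kg⁻¹·m·s³·cd⁻¹.
Left is s·cd⁻¹; right is kg⁻¹·m·s³·cd⁻¹ — different.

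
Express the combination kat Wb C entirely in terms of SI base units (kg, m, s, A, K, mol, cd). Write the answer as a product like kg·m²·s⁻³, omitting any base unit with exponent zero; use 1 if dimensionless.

kg·m²·s⁻²·mol

kat = mol/s = s⁻¹·mol (catalytic activity).
Wb = V·s (flux: a volt is a weber per second),
    = kg·m²·s⁻²·A⁻¹.
C = A·s = s·A (charge = current × time).
Combining: kat·Wb·C = (s⁻¹·mol) · (kg·m²·s⁻²·A⁻¹) · (s·A) = kg·m²·s⁻²·mol.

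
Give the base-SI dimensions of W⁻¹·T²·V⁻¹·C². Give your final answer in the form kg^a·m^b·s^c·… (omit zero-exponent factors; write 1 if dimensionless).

W = kg·m²·s⁻³.
So W⁻¹ = kg⁻¹·m⁻²·s³.
T = kg·s⁻²·A⁻¹.
So T² = kg²·s⁻⁴·A⁻².
V = kg·m²·s⁻³·A⁻¹.
So V⁻¹ = kg⁻¹·m⁻²·s³·A.
C = s·A.
So C² = s²·A².
Combining: W⁻¹·T²·V⁻¹·C² = (kg⁻¹·m⁻²·s³) · (kg²·s⁻⁴·A⁻²) · (kg⁻¹·m⁻²·s³·A) · (s²·A²) = m⁻⁴·s⁴·A.

m⁻⁴·s⁴·A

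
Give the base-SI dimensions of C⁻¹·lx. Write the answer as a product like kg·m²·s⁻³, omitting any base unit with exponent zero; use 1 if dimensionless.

C = A·s = s·A (charge = current × time).
So C⁻¹ = s⁻¹·A⁻¹.
lx = lm/m² (illuminance = luminous flux per area),
    = m⁻²·cd.
Combining: C⁻¹·lx = (s⁻¹·A⁻¹) · (m⁻²·cd) = m⁻²·s⁻¹·A⁻¹·cd.

m⁻²·s⁻¹·A⁻¹·cd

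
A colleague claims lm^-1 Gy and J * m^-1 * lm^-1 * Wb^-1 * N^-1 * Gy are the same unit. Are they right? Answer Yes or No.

No

Left side:
  lm = cd·sr = cd (luminous flux; sr is dimensionless).
  So lm⁻¹ = cd⁻¹.
  Gy = J/kg (absorbed dose = energy per mass),
      = m²·s⁻².
  Combining: lm⁻¹·Gy = cd⁻¹ · (m²·s⁻²) = m²·s⁻²·cd⁻¹.
Right side:
  J = N·m (work = force × distance),
      = kg·m²·s⁻².
  lm = cd·sr = cd (luminous flux; sr is dimensionless).
  So lm⁻¹ = cd⁻¹.
  Wb = V·s (flux: a volt is a weber per second),
      = kg·m²·s⁻²·A⁻¹.
  So Wb⁻¹ = kg⁻¹·m⁻²·s²·A.
  N = kg·m/s² = kg·m·s⁻² (force = mass × acceleration).
  So N⁻¹ = kg⁻¹·m⁻¹·s².
  Gy = J/kg (absorbed dose = energy per mass),
      = m²·s⁻².
  Combining: J·m⁻¹·lm⁻¹·Wb⁻¹·N⁻¹·Gy = (kg·m²·s⁻²) · m⁻¹ · cd⁻¹ · (kg⁻¹·m⁻²·s²·A) · (kg⁻¹·m⁻¹·s²) · (m²·s⁻²) = kg⁻¹·A·cd⁻¹.
Left is m²·s⁻²·cd⁻¹; right is kg⁻¹·A·cd⁻¹ — different.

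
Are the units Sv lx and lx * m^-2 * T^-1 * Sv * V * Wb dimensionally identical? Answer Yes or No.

Left side:
  Sv = J/kg (equivalent dose = energy per mass),
      = m²·s⁻².
  lx = lm/m² (illuminance = luminous flux per area),
      = m⁻²·cd.
  Combining: Sv·lx = (m²·s⁻²) · (m⁻²·cd) = s⁻²·cd.
Right side:
  lx = m⁻²·cd.
  T = kg·s⁻²·A⁻¹.
  So T⁻¹ = kg⁻¹·s²·A.
  Sv = m²·s⁻².
  V = kg·m²·s⁻³·A⁻¹.
  Wb = kg·m²·s⁻²·A⁻¹.
  Combining: lx·m⁻²·T⁻¹·Sv·V·Wb = (m⁻²·cd) · m⁻² · (kg⁻¹·s²·A) · (m²·s⁻²) · (kg·m²·s⁻³·A⁻¹) · (kg·m²·s⁻²·A⁻¹) = kg·m²·s⁻⁵·A⁻¹·cd.
Left is s⁻²·cd; right is kg·m²·s⁻⁵·A⁻¹·cd — different.

No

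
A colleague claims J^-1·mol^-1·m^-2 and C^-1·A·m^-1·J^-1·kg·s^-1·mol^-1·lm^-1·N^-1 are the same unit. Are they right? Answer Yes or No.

No

Left side:
  J = N·m (work = force × distance),
      = kg·m²·s⁻².
  So J⁻¹ = kg⁻¹·m⁻²·s².
  Combining: J⁻¹·mol⁻¹·m⁻² = (kg⁻¹·m⁻²·s²) · mol⁻¹ · m⁻² = kg⁻¹·m⁻⁴·s²·mol⁻¹.
Right side:
  C = A·s = s·A (charge = current × time).
  So C⁻¹ = s⁻¹·A⁻¹.
  J = N·m (work = force × distance),
      = kg·m²·s⁻².
  So J⁻¹ = kg⁻¹·m⁻²·s².
  lm = cd·sr = cd (luminous flux; sr is dimensionless).
  So lm⁻¹ = cd⁻¹.
  N = kg·m/s² = kg·m·s⁻² (force = mass × acceleration).
  So N⁻¹ = kg⁻¹·m⁻¹·s².
  Combining: C⁻¹·A·m⁻¹·J⁻¹·kg·s⁻¹·mol⁻¹·lm⁻¹·N⁻¹ = (s⁻¹·A⁻¹) · A · m⁻¹ · (kg⁻¹·m⁻²·s²) · kg · s⁻¹ · mol⁻¹ · cd⁻¹ · (kg⁻¹·m⁻¹·s²) = kg⁻¹·m⁻⁴·s²·mol⁻¹·cd⁻¹.
Left is kg⁻¹·m⁻⁴·s²·mol⁻¹; right is kg⁻¹·m⁻⁴·s²·mol⁻¹·cd⁻¹ — different.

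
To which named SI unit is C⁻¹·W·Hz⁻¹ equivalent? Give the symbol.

V

C = A·s = s·A (charge = current × time).
So C⁻¹ = s⁻¹·A⁻¹.
W = J/s (power = energy per time),
    = kg·m²·s⁻³.
Hz = 1/s = s⁻¹ (frequency is cycles per second).
So Hz⁻¹ = s.
Combining: C⁻¹·W·Hz⁻¹ = (s⁻¹·A⁻¹) · (kg·m²·s⁻³) · s = kg·m²·s⁻³·A⁻¹.
kg·m²·s⁻³·A⁻¹ is the base-SI form of the volt.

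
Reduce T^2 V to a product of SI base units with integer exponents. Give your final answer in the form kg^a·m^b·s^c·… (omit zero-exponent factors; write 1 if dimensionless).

kg³·m²·s⁻⁷·A⁻³

T = Wb/m² (flux density = flux per area),
    = kg·s⁻²·A⁻¹.
So T² = kg²·s⁻⁴·A⁻².
V = W/A (potential = power per current),
    = kg·m²·s⁻³·A⁻¹.
Combining: T²·V = (kg²·s⁻⁴·A⁻²) · (kg·m²·s⁻³·A⁻¹) = kg³·m²·s⁻⁷·A⁻³.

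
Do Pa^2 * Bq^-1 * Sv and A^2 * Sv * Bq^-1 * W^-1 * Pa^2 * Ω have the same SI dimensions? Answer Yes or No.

Yes

Left side:
  Pa = N/m² (pressure = force per area),
      = kg·m⁻¹·s⁻².
  So Pa² = kg²·m⁻²·s⁻⁴.
  Bq = 1/s = s⁻¹ (activity is decays per second).
  So Bq⁻¹ = s.
  Sv = J/kg (equivalent dose = energy per mass),
      = m²·s⁻².
  Combining: Pa²·Bq⁻¹·Sv = (kg²·m⁻²·s⁻⁴) · s · (m²·s⁻²) = kg²·s⁻⁵.
Right side:
  Sv = J/kg (equivalent dose = energy per mass),
      = m²·s⁻².
  Bq = 1/s = s⁻¹ (activity is decays per second).
  So Bq⁻¹ = s.
  W = J/s (power = energy per time),
      = kg·m²·s⁻³.
  So W⁻¹ = kg⁻¹·m⁻²·s³.
  Pa = N/m² (pressure = force per area),
      = kg·m⁻¹·s⁻².
  So Pa² = kg²·m⁻²·s⁻⁴.
  Ω = V/A (resistance = voltage per current),
      = kg·m²·s⁻³·A⁻².
  Combining: A²·Sv·Bq⁻¹·W⁻¹·Pa²·Ω = A² · (m²·s⁻²) · s · (kg⁻¹·m⁻²·s³) · (kg²·m⁻²·s⁻⁴) · (kg·m²·s⁻³·A⁻²) = kg²·s⁻⁵.
Both reduce to kg²·s⁻⁵.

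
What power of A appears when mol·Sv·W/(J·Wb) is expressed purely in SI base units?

J = N·m (work = force × distance),
    = kg·m²·s⁻².
So J⁻¹ = kg⁻¹·m⁻²·s².
Sv = J/kg (equivalent dose = energy per mass),
    = m²·s⁻².
Wb = V·s (flux: a volt is a weber per second),
    = kg·m²·s⁻²·A⁻¹.
So Wb⁻¹ = kg⁻¹·m⁻²·s²·A.
W = J/s (power = energy per time),
    = kg·m²·s⁻³.
Combining: mol·J⁻¹·Sv·Wb⁻¹·W = mol · (kg⁻¹·m⁻²·s²) · (m²·s⁻²) · (kg⁻¹·m⁻²·s²·A) · (kg·m²·s⁻³) = kg⁻¹·s⁻¹·A·mol.
The exponent of A is 1.

1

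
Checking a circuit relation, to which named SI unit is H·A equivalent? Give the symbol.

H = Wb/A (inductance = flux per current),
    = kg·m²·s⁻²·A⁻².
Combining: H·A = (kg·m²·s⁻²·A⁻²) · A = kg·m²·s⁻²·A⁻¹.
kg·m²·s⁻²·A⁻¹ is the base-SI form of the weber.

Wb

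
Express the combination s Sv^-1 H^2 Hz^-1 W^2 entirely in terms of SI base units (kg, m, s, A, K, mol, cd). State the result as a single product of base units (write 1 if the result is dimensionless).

Sv = m²·s⁻².
So Sv⁻¹ = m⁻²·s².
H = kg·m²·s⁻²·A⁻².
So H² = kg²·m⁴·s⁻⁴·A⁻⁴.
Hz = s⁻¹.
So Hz⁻¹ = s.
W = kg·m²·s⁻³.
So W² = kg²·m⁴·s⁻⁶.
Combining: s·Sv⁻¹·H²·Hz⁻¹·W² = s · (m⁻²·s²) · (kg²·m⁴·s⁻⁴·A⁻⁴) · s · (kg²·m⁴·s⁻⁶) = kg⁴·m⁶·s⁻⁶·A⁻⁴.

kg⁴·m⁶·s⁻⁶·A⁻⁴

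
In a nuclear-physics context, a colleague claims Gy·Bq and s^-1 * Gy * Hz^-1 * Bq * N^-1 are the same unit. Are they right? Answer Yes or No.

No

Left side:
  Gy = J/kg (absorbed dose = energy per mass),
      = m²·s⁻².
  Bq = 1/s = s⁻¹ (activity is decays per second).
  Combining: Gy·Bq = (m²·s⁻²) · s⁻¹ = m²·s⁻³.
Right side:
  Gy = J/kg (absorbed dose = energy per mass),
      = m²·s⁻².
  Hz = 1/s = s⁻¹ (frequency is cycles per second).
  So Hz⁻¹ = s.
  Bq = 1/s = s⁻¹ (activity is decays per second).
  N = kg·m/s² = kg·m·s⁻² (force = mass × acceleration).
  So N⁻¹ = kg⁻¹·m⁻¹·s².
  Combining: s⁻¹·Gy·Hz⁻¹·Bq·N⁻¹ = s⁻¹ · (m²·s⁻²) · s · s⁻¹ · (kg⁻¹·m⁻¹·s²) = kg⁻¹·m·s⁻¹.
Left is m²·s⁻³; right is kg⁻¹·m·s⁻¹ — different.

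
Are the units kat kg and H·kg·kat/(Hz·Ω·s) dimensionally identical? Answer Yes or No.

No

Left side:
  kat = mol/s = s⁻¹·mol (catalytic activity).
  Combining: kat·kg = (s⁻¹·mol) · kg = kg·s⁻¹·mol.
Right side:
  H = kg·m²·s⁻²·A⁻².
  Hz = s⁻¹.
  So Hz⁻¹ = s.
  Ω = kg·m²·s⁻³·A⁻².
  So Ω⁻¹ = kg⁻¹·m⁻²·s³·A².
  kat = s⁻¹·mol.
  Combining: H·Hz⁻¹·Ω⁻¹·s⁻¹·kg·kat = (kg·m²·s⁻²·A⁻²) · s · (kg⁻¹·m⁻²·s³·A²) · s⁻¹ · kg · (s⁻¹·mol) = kg·mol.
Left is kg·s⁻¹·mol; right is kg·mol — different.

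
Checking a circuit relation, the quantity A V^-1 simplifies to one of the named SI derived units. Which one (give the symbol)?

S

V = kg·m²·s⁻³·A⁻¹.
So V⁻¹ = kg⁻¹·m⁻²·s³·A.
Combining: A·V⁻¹ = A · (kg⁻¹·m⁻²·s³·A) = kg⁻¹·m⁻²·s³·A².
kg⁻¹·m⁻²·s³·A² is the base-SI form of the siemens.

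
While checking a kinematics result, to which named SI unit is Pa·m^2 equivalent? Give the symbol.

N

Pa = N/m² (pressure = force per area),
    = kg·m⁻¹·s⁻².
Combining: Pa·m² = (kg·m⁻¹·s⁻²) · m² = kg·m·s⁻².
kg·m·s⁻² is the base-SI form of the newton.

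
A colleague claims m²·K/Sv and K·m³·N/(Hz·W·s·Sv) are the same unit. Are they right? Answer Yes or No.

No

Left side:
  Sv = m²·s⁻².
  So Sv⁻¹ = m⁻²·s².
  Combining: m²·K·Sv⁻¹ = m² · K · (m⁻²·s²) = s²·K.
Right side:
  Hz = 1/s = s⁻¹ (frequency is cycles per second).
  So Hz⁻¹ = s.
  W = J/s (power = energy per time),
      = kg·m²·s⁻³.
  So W⁻¹ = kg⁻¹·m⁻²·s³.
  N = kg·m/s² = kg·m·s⁻² (force = mass × acceleration).
  Sv = J/kg (equivalent dose = energy per mass),
      = m²·s⁻².
  So Sv⁻¹ = m⁻²·s².
  Combining: Hz⁻¹·K·W⁻¹·m³·N·s⁻¹·Sv⁻¹ = s · K · (kg⁻¹·m⁻²·s³) · m³ · (kg·m·s⁻²) · s⁻¹ · (m⁻²·s²) = s³·K.
Left is s²·K; right is s³·K — different.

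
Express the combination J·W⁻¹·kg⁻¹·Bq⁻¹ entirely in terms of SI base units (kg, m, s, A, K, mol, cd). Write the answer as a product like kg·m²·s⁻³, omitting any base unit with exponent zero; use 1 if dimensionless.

J = kg·m²·s⁻².
W = kg·m²·s⁻³.
So W⁻¹ = kg⁻¹·m⁻²·s³.
Bq = s⁻¹.
So Bq⁻¹ = s.
Combining: J·W⁻¹·kg⁻¹·Bq⁻¹ = (kg·m²·s⁻²) · (kg⁻¹·m⁻²·s³) · kg⁻¹ · s = kg⁻¹·s².

kg⁻¹·s²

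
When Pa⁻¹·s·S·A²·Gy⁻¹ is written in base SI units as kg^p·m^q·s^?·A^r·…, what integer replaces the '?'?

8

Pa = kg·m⁻¹·s⁻².
So Pa⁻¹ = kg⁻¹·m·s².
S = kg⁻¹·m⁻²·s³·A².
Gy = m²·s⁻².
So Gy⁻¹ = m⁻²·s².
Combining: Pa⁻¹·s·S·A²·Gy⁻¹ = (kg⁻¹·m·s²) · s · (kg⁻¹·m⁻²·s³·A²) · A² · (m⁻²·s²) = kg⁻²·m⁻³·s⁸·A⁴.
The exponent of s is 8.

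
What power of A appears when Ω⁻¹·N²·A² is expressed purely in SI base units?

4

Ω = kg·m²·s⁻³·A⁻².
So Ω⁻¹ = kg⁻¹·m⁻²·s³·A².
N = kg·m·s⁻².
So N² = kg²·m²·s⁻⁴.
Combining: Ω⁻¹·N²·A² = (kg⁻¹·m⁻²·s³·A²) · (kg²·m²·s⁻⁴) · A² = kg·s⁻¹·A⁴.
The exponent of A is 4.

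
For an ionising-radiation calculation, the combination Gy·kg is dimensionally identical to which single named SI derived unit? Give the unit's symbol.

Gy = m²·s⁻².
Combining: Gy·kg = (m²·s⁻²) · kg = kg·m²·s⁻².
kg·m²·s⁻² is the base-SI form of the joule.

J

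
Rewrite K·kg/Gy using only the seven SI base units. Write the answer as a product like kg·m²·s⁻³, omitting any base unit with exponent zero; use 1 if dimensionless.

Gy = J/kg (absorbed dose = energy per mass),
    = m²·s⁻².
So Gy⁻¹ = m⁻²·s².
Combining: K·Gy⁻¹·kg = K · (m⁻²·s²) · kg = kg·m⁻²·s²·K.

kg·m⁻²·s²·K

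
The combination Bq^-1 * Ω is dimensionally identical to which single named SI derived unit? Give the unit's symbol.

H

Bq = 1/s = s⁻¹ (activity is decays per second).
So Bq⁻¹ = s.
Ω = V/A (resistance = voltage per current),
    = kg·m²·s⁻³·A⁻².
Combining: Bq⁻¹·Ω = s · (kg·m²·s⁻³·A⁻²) = kg·m²·s⁻²·A⁻².
kg·m²·s⁻²·A⁻² is the base-SI form of the henry.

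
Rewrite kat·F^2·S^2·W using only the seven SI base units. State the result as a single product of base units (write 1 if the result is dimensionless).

kat = s⁻¹·mol.
F = kg⁻¹·m⁻²·s⁴·A².
So F² = kg⁻²·m⁻⁴·s⁸·A⁴.
S = kg⁻¹·m⁻²·s³·A².
So S² = kg⁻²·m⁻⁴·s⁶·A⁴.
W = kg·m²·s⁻³.
Combining: kat·F²·S²·W = (s⁻¹·mol) · (kg⁻²·m⁻⁴·s⁸·A⁴) · (kg⁻²·m⁻⁴·s⁶·A⁴) · (kg·m²·s⁻³) = kg⁻³·m⁻⁶·s¹⁰·A⁸·mol.

kg⁻³·m⁻⁶·s¹⁰·A⁸·mol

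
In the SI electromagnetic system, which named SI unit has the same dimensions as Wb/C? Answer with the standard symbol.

Ω

Wb = V·s (flux: a volt is a weber per second),
    = kg·m²·s⁻²·A⁻¹.
C = A·s = s·A (charge = current × time).
So C⁻¹ = s⁻¹·A⁻¹.
Combining: Wb·C⁻¹ = (kg·m²·s⁻²·A⁻¹) · (s⁻¹·A⁻¹) = kg·m²·s⁻³·A⁻².
kg·m²·s⁻³·A⁻² is the base-SI form of the ohm.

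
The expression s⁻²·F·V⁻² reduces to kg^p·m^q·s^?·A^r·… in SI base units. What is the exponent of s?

8

F = C/V (capacitance = charge per voltage),
    = A·s/(kg·m²·s⁻³·A⁻¹) (substituting C and V),
    = kg⁻¹·m⁻²·s⁴·A².
V = W/A (potential = power per current),
    = kg·m²·s⁻³·A⁻¹.
So V⁻² = kg⁻²·m⁻⁴·s⁶·A².
Combining: s⁻²·F·V⁻² = s⁻² · (kg⁻¹·m⁻²·s⁴·A²) · (kg⁻²·m⁻⁴·s⁶·A²) = kg⁻³·m⁻⁶·s⁸·A⁴.
The exponent of s is 8.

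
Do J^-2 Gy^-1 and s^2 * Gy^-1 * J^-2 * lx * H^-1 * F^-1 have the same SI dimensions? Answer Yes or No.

Left side:
  J = N·m (work = force × distance),
      = kg·m²·s⁻².
  So J⁻² = kg⁻²·m⁻⁴·s⁴.
  Gy = J/kg (absorbed dose = energy per mass),
      = m²·s⁻².
  So Gy⁻¹ = m⁻²·s².
  Combining: J⁻²·Gy⁻¹ = (kg⁻²·m⁻⁴·s⁴) · (m⁻²·s²) = kg⁻²·m⁻⁶·s⁶.
Right side:
  Gy = J/kg (absorbed dose = energy per mass),
      = m²·s⁻².
  So Gy⁻¹ = m⁻²·s².
  J = N·m (work = force × distance),
      = kg·m²·s⁻².
  So J⁻² = kg⁻²·m⁻⁴·s⁴.
  lx = lm/m² (illuminance = luminous flux per area),
      = m⁻²·cd.
  H = Wb/A (inductance = flux per current),
      = kg·m²·s⁻²·A⁻².
  So H⁻¹ = kg⁻¹·m⁻²·s²·A².
  F = C/V (capacitance = charge per voltage),
      = A·s/(kg·m²·s⁻³·A⁻¹) (substituting C and V),
      = kg⁻¹·m⁻²·s⁴·A².
  So F⁻¹ = kg·m²·s⁻⁴·A⁻².
  Combining: s²·Gy⁻¹·J⁻²·lx·H⁻¹·F⁻¹ = s² · (m⁻²·s²) · (kg⁻²·m⁻⁴·s⁴) · (m⁻²·cd) · (kg⁻¹·m⁻²·s²·A²) · (kg·m²·s⁻⁴·A⁻²) = kg⁻²·m⁻⁸·s⁶·cd.
Left is kg⁻²·m⁻⁶·s⁶; right is kg⁻²·m⁻⁸·s⁶·cd — different.

No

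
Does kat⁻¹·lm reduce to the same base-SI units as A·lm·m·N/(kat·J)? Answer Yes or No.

Left side:
  kat = s⁻¹·mol.
  So kat⁻¹ = s·mol⁻¹.
  lm = cd.
  Combining: kat⁻¹·lm = (s·mol⁻¹) · cd = s·mol⁻¹·cd.
Right side:
  lm = cd.
  kat = s⁻¹·mol.
  So kat⁻¹ = s·mol⁻¹.
  J = kg·m²·s⁻².
  So J⁻¹ = kg⁻¹·m⁻²·s².
  N = kg·m·s⁻².
  Combining: A·lm·kat⁻¹·m·J⁻¹·N = A · cd · (s·mol⁻¹) · m · (kg⁻¹·m⁻²·s²) · (kg·m·s⁻²) = s·A·mol⁻¹·cd.
Left is s·mol⁻¹·cd; right is s·A·mol⁻¹·cd — different.

No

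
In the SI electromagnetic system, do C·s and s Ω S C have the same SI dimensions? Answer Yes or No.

Yes

Left side:
  C = A·s = s·A (charge = current × time).
  Combining: C·s = (s·A) · s = s²·A.
Right side:
  Ω = V/A (resistance = voltage per current),
      = kg·m²·s⁻³·A⁻².
  S = 1/Ω (conductance is reciprocal resistance),
      = kg⁻¹·m⁻²·s³·A².
  C = A·s = s·A (charge = current × time).
  Combining: s·Ω·S·C = s · (kg·m²·s⁻³·A⁻²) · (kg⁻¹·m⁻²·s³·A²) · (s·A) = s²·A.
Both reduce to s²·A.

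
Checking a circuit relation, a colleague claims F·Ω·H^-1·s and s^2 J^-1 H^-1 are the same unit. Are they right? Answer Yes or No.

No

Left side:
  F = C/V (capacitance = charge per voltage),
      = A·s/(kg·m²·s⁻³·A⁻¹) (substituting C and V),
      = kg⁻¹·m⁻²·s⁴·A².
  Ω = V/A (resistance = voltage per current),
      = kg·m²·s⁻³·A⁻².
  H = Wb/A (inductance = flux per current),
      = kg·m²·s⁻²·A⁻².
  So H⁻¹ = kg⁻¹·m⁻²·s²·A².
  Combining: F·Ω·H⁻¹·s = (kg⁻¹·m⁻²·s⁴·A²) · (kg·m²·s⁻³·A⁻²) · (kg⁻¹·m⁻²·s²·A²) · s = kg⁻¹·m⁻²·s⁴·A².
Right side:
  J = N·m (work = force × distance),
      = kg·m²·s⁻².
  So J⁻¹ = kg⁻¹·m⁻²·s².
  H = Wb/A (inductance = flux per current),
      = kg·m²·s⁻²·A⁻².
  So H⁻¹ = kg⁻¹·m⁻²·s²·A².
  Combining: s²·J⁻¹·H⁻¹ = s² · (kg⁻¹·m⁻²·s²) · (kg⁻¹·m⁻²·s²·A²) = kg⁻²·m⁻⁴·s⁶·A².
Left is kg⁻¹·m⁻²·s⁴·A²; right is kg⁻²·m⁻⁴·s⁶·A² — different.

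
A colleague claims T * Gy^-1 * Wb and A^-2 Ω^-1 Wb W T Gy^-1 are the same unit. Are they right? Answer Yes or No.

Yes

Left side:
  T = Wb/m² (flux density = flux per area),
      = kg·s⁻²·A⁻¹.
  Gy = J/kg (absorbed dose = energy per mass),
      = m²·s⁻².
  So Gy⁻¹ = m⁻²·s².
  Wb = V·s (flux: a volt is a weber per second),
      = kg·m²·s⁻²·A⁻¹.
  Combining: T·Gy⁻¹·Wb = (kg·s⁻²·A⁻¹) · (m⁻²·s²) · (kg·m²·s⁻²·A⁻¹) = kg²·s⁻²·A⁻².
Right side:
  Ω = V/A (resistance = voltage per current),
      = kg·m²·s⁻³·A⁻².
  So Ω⁻¹ = kg⁻¹·m⁻²·s³·A².
  Wb = V·s (flux: a volt is a weber per second),
      = kg·m²·s⁻²·A⁻¹.
  W = J/s (power = energy per time),
      = kg·m²·s⁻³.
  T = Wb/m² (flux density = flux per area),
      = kg·s⁻²·A⁻¹.
  Gy = J/kg (absorbed dose = energy per mass),
      = m²·s⁻².
  So Gy⁻¹ = m⁻²·s².
  Combining: A⁻²·Ω⁻¹·Wb·W·T·Gy⁻¹ = A⁻² · (kg⁻¹·m⁻²·s³·A²) · (kg·m²·s⁻²·A⁻¹) · (kg·m²·s⁻³) · (kg·s⁻²·A⁻¹) · (m⁻²·s²) = kg²·s⁻²·A⁻².
Both reduce to kg²·s⁻²·A⁻².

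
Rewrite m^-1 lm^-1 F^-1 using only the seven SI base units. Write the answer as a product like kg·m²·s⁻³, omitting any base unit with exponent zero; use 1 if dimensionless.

kg·m·s⁻⁴·A⁻²·cd⁻¹

lm = cd·sr = cd (luminous flux; sr is dimensionless).
So lm⁻¹ = cd⁻¹.
F = C/V (capacitance = charge per voltage),
    = A·s/(kg·m²·s⁻³·A⁻¹) (substituting C and V),
    = kg⁻¹·m⁻²·s⁴·A².
So F⁻¹ = kg·m²·s⁻⁴·A⁻².
Combining: m⁻¹·lm⁻¹·F⁻¹ = m⁻¹ · cd⁻¹ · (kg·m²·s⁻⁴·A⁻²) = kg·m·s⁻⁴·A⁻²·cd⁻¹.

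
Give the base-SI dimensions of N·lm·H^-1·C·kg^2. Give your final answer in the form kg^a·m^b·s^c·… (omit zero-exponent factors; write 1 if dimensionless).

kg²·m⁻¹·s·A³·cd

N = kg·m/s² = kg·m·s⁻² (force = mass × acceleration).
lm = cd·sr = cd (luminous flux; sr is dimensionless).
H = Wb/A (inductance = flux per current),
    = kg·m²·s⁻²·A⁻².
So H⁻¹ = kg⁻¹·m⁻²·s²·A².
C = A·s = s·A (charge = current × time).
Combining: N·lm·H⁻¹·C·kg² = (kg·m·s⁻²) · cd · (kg⁻¹·m⁻²·s²·A²) · (s·A) · kg² = kg²·m⁻¹·s·A³·cd.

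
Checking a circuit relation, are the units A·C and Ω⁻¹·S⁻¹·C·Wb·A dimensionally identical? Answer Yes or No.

Left side:
  C = A·s = s·A (charge = current × time).
  Combining: A·C = A · (s·A) = s·A².
Right side:
  Ω = kg·m²·s⁻³·A⁻².
  So Ω⁻¹ = kg⁻¹·m⁻²·s³·A².
  S = kg⁻¹·m⁻²·s³·A².
  So S⁻¹ = kg·m²·s⁻³·A⁻².
  C = s·A.
  Wb = kg·m²·s⁻²·A⁻¹.
  Combining: Ω⁻¹·S⁻¹·C·Wb·A = (kg⁻¹·m⁻²·s³·A²) · (kg·m²·s⁻³·A⁻²) · (s·A) · (kg·m²·s⁻²·A⁻¹) · A = kg·m²·s⁻¹·A.
Left is s·A²; right is kg·m²·s⁻¹·A — different.

No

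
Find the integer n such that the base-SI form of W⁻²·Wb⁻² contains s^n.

W = J/s (power = energy per time),
    = kg·m²·s⁻³.
So W⁻² = kg⁻²·m⁻⁴·s⁶.
Wb = V·s (flux: a volt is a weber per second),
    = kg·m²·s⁻²·A⁻¹.
So Wb⁻² = kg⁻²·m⁻⁴·s⁴·A².
Combining: W⁻²·Wb⁻² = (kg⁻²·m⁻⁴·s⁶) · (kg⁻²·m⁻⁴·s⁴·A²) = kg⁻⁴·m⁻⁸·s¹⁰·A².
The exponent of s is 10.

10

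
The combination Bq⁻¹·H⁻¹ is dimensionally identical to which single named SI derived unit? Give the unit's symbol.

Bq = 1/s = s⁻¹ (activity is decays per second).
So Bq⁻¹ = s.
H = Wb/A (inductance = flux per current),
    = kg·m²·s⁻²·A⁻².
So H⁻¹ = kg⁻¹·m⁻²·s²·A².
Combining: Bq⁻¹·H⁻¹ = s · (kg⁻¹·m⁻²·s²·A²) = kg⁻¹·m⁻²·s³·A².
kg⁻¹·m⁻²·s³·A² is the base-SI form of the siemens.

S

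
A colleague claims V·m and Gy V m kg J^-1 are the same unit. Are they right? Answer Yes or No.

Left side:
  V = W/A (potential = power per current),
      = kg·m²·s⁻³·A⁻¹.
  Combining: V·m = (kg·m²·s⁻³·A⁻¹) · m = kg·m³·s⁻³·A⁻¹.
Right side:
  Gy = J/kg (absorbed dose = energy per mass),
      = m²·s⁻².
  V = W/A (potential = power per current),
      = kg·m²·s⁻³·A⁻¹.
  J = N·m (work = force × distance),
      = kg·m²·s⁻².
  So J⁻¹ = kg⁻¹·m⁻²·s².
  Combining: Gy·V·m·kg·J⁻¹ = (m²·s⁻²) · (kg·m²·s⁻³·A⁻¹) · m · kg · (kg⁻¹·m⁻²·s²) = kg·m³·s⁻³·A⁻¹.
Both reduce to kg·m³·s⁻³·A⁻¹.

Yes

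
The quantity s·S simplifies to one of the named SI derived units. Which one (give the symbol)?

F

S = kg⁻¹·m⁻²·s³·A².
Combining: s·S = s · (kg⁻¹·m⁻²·s³·A²) = kg⁻¹·m⁻²·s⁴·A².
kg⁻¹·m⁻²·s⁴·A² is the base-SI form of the farad.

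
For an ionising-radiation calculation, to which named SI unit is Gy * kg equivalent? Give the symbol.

Gy = J/kg (absorbed dose = energy per mass),
    = m²·s⁻².
Combining: Gy·kg = (m²·s⁻²) · kg = kg·m²·s⁻².
kg·m²·s⁻² is the base-SI form of the joule.

J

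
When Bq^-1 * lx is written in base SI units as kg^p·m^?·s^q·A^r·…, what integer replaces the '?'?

-2

Bq = s⁻¹.
So Bq⁻¹ = s.
lx = m⁻²·cd.
Combining: Bq⁻¹·lx = s · (m⁻²·cd) = m⁻²·s·cd.
The exponent of m is -2.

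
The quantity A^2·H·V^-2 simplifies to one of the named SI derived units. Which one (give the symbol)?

F

H = kg·m²·s⁻²·A⁻².
V = kg·m²·s⁻³·A⁻¹.
So V⁻² = kg⁻²·m⁻⁴·s⁶·A².
Combining: A²·H·V⁻² = A² · (kg·m²·s⁻²·A⁻²) · (kg⁻²·m⁻⁴·s⁶·A²) = kg⁻¹·m⁻²·s⁴·A².
kg⁻¹·m⁻²·s⁴·A² is the base-SI form of the farad.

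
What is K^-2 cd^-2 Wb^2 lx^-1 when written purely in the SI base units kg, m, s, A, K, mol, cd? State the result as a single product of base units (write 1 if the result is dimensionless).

Wb = V·s (flux: a volt is a weber per second),
    = kg·m²·s⁻²·A⁻¹.
So Wb² = kg²·m⁴·s⁻⁴·A⁻².
lx = lm/m² (illuminance = luminous flux per area),
    = m⁻²·cd.
So lx⁻¹ = m²·cd⁻¹.
Combining: K⁻²·cd⁻²·Wb²·lx⁻¹ = K⁻² · cd⁻² · (kg²·m⁴·s⁻⁴·A⁻²) · (m²·cd⁻¹) = kg²·m⁶·s⁻⁴·A⁻²·K⁻²·cd⁻³.

kg²·m⁶·s⁻⁴·A⁻²·K⁻²·cd⁻³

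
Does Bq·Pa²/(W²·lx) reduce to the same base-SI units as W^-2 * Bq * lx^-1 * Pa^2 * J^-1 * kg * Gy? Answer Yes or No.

Left side:
  W = J/s (power = energy per time),
      = kg·m²·s⁻³.
  So W⁻² = kg⁻²·m⁻⁴·s⁶.
  lx = lm/m² (illuminance = luminous flux per area),
      = m⁻²·cd.
  So lx⁻¹ = m²·cd⁻¹.
  Bq = 1/s = s⁻¹ (activity is decays per second).
  Pa = N/m² (pressure = force per area),
      = kg·m⁻¹·s⁻².
  So Pa² = kg²·m⁻²·s⁻⁴.
  Combining: W⁻²·lx⁻¹·Bq·Pa² = (kg⁻²·m⁻⁴·s⁶) · (m²·cd⁻¹) · s⁻¹ · (kg²·m⁻²·s⁻⁴) = m⁻⁴·s·cd⁻¹.
Right side:
  W = kg·m²·s⁻³.
  So W⁻² = kg⁻²·m⁻⁴·s⁶.
  Bq = s⁻¹.
  lx = m⁻²·cd.
  So lx⁻¹ = m²·cd⁻¹.
  Pa = kg·m⁻¹·s⁻².
  So Pa² = kg²·m⁻²·s⁻⁴.
  J = kg·m²·s⁻².
  So J⁻¹ = kg⁻¹·m⁻²·s².
  Gy = m²·s⁻².
  Combining: W⁻²·Bq·lx⁻¹·Pa²·J⁻¹·kg·Gy = (kg⁻²·m⁻⁴·s⁶) · s⁻¹ · (m²·cd⁻¹) · (kg²·m⁻²·s⁻⁴) · (kg⁻¹·m⁻²·s²) · kg · (m²·s⁻²) = m⁻⁴·s·cd⁻¹.
Both reduce to m⁻⁴·s·cd⁻¹.

Yes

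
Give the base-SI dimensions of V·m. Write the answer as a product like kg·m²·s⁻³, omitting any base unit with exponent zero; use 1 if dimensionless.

kg·m³·s⁻³·A⁻¹

V = W/A (potential = power per current),
    = kg·m²·s⁻³·A⁻¹.
Combining: V·m = (kg·m²·s⁻³·A⁻¹) · m = kg·m³·s⁻³·A⁻¹.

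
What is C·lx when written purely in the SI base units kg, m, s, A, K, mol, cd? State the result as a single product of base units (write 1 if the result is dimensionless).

C = A·s = s·A (charge = current × time).
lx = lm/m² (illuminance = luminous flux per area),
    = m⁻²·cd.
Combining: C·lx = (s·A) · (m⁻²·cd) = m⁻²·s·A·cd.

m⁻²·s·A·cd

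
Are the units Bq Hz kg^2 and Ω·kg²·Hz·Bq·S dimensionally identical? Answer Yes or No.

Yes

Left side:
  Bq = 1/s = s⁻¹ (activity is decays per second).
  Hz = 1/s = s⁻¹ (frequency is cycles per second).
  Combining: Bq·Hz·kg² = s⁻¹ · s⁻¹ · kg² = kg²·s⁻².
Right side:
  Ω = V/A (resistance = voltage per current),
      = kg·m²·s⁻³·A⁻².
  Hz = 1/s = s⁻¹ (frequency is cycles per second).
  Bq = 1/s = s⁻¹ (activity is decays per second).
  S = 1/Ω (conductance is reciprocal resistance),
      = kg⁻¹·m⁻²·s³·A².
  Combining: Ω·kg²·Hz·Bq·S = (kg·m²·s⁻³·A⁻²) · kg² · s⁻¹ · s⁻¹ · (kg⁻¹·m⁻²·s³·A²) = kg²·s⁻².
Both reduce to kg²·s⁻².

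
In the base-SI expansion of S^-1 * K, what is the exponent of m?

S = kg⁻¹·m⁻²·s³·A².
So S⁻¹ = kg·m²·s⁻³·A⁻².
Combining: S⁻¹·K = (kg·m²·s⁻³·A⁻²) · K = kg·m²·s⁻³·A⁻²·K.
The exponent of m is 2.

2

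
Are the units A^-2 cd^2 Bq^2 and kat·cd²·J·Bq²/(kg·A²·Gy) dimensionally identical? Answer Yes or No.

No

Left side:
  Bq = 1/s = s⁻¹ (activity is decays per second).
  So Bq² = s⁻².
  Combining: A⁻²·cd²·Bq² = A⁻² · cd² · s⁻² = s⁻²·A⁻²·cd².
Right side:
  kat = mol/s = s⁻¹·mol (catalytic activity).
  J = N·m (work = force × distance),
      = kg·m²·s⁻².
  Gy = J/kg (absorbed dose = energy per mass),
      = m²·s⁻².
  So Gy⁻¹ = m⁻²·s².
  Bq = 1/s = s⁻¹ (activity is decays per second).
  So Bq² = s⁻².
  Combining: kat·cd²·kg⁻¹·J·A⁻²·Gy⁻¹·Bq² = (s⁻¹·mol) · cd² · kg⁻¹ · (kg·m²·s⁻²) · A⁻² · (m⁻²·s²) · s⁻² = s⁻³·A⁻²·mol·cd².
Left is s⁻²·A⁻²·cd²; right is s⁻³·A⁻²·mol·cd² — different.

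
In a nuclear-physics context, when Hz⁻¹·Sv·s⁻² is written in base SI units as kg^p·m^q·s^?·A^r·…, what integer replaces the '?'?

-3

Hz = s⁻¹.
So Hz⁻¹ = s.
Sv = m²·s⁻².
Combining: Hz⁻¹·Sv·s⁻² = s · (m²·s⁻²) · s⁻² = m²·s⁻³.
The exponent of s is -3.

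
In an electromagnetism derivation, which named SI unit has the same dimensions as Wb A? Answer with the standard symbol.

Wb = V·s (flux: a volt is a weber per second),
    = kg·m²·s⁻²·A⁻¹.
Combining: Wb·A = (kg·m²·s⁻²·A⁻¹) · A = kg·m²·s⁻².
kg·m²·s⁻² is the base-SI form of the joule.

J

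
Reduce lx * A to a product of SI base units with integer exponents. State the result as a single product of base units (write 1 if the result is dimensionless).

m⁻²·A·cd

lx = lm/m² (illuminance = luminous flux per area),
    = m⁻²·cd.
Combining: lx·A = (m⁻²·cd) · A = m⁻²·A·cd.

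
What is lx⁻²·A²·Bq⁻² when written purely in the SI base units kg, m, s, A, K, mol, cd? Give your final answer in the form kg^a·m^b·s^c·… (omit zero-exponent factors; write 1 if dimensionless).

m⁴·s²·A²·cd⁻²

lx = lm/m² (illuminance = luminous flux per area),
    = m⁻²·cd.
So lx⁻² = m⁴·cd⁻².
Bq = 1/s = s⁻¹ (activity is decays per second).
So Bq⁻² = s².
Combining: lx⁻²·A²·Bq⁻² = (m⁴·cd⁻²) · A² · s² = m⁴·s²·A²·cd⁻².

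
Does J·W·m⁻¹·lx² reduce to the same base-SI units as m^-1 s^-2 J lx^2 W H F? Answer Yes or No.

Yes

Left side:
  J = kg·m²·s⁻².
  W = kg·m²·s⁻³.
  lx = m⁻²·cd.
  So lx² = m⁻⁴·cd².
  Combining: J·W·m⁻¹·lx² = (kg·m²·s⁻²) · (kg·m²·s⁻³) · m⁻¹ · (m⁻⁴·cd²) = kg²·m⁻¹·s⁻⁵·cd².
Right side:
  J = N·m (work = force × distance),
      = kg·m²·s⁻².
  lx = lm/m² (illuminance = luminous flux per area),
      = m⁻²·cd.
  So lx² = m⁻⁴·cd².
  W = J/s (power = energy per time),
      = kg·m²·s⁻³.
  H = Wb/A (inductance = flux per current),
      = kg·m²·s⁻²·A⁻².
  F = C/V (capacitance = charge per voltage),
      = A·s/(kg·m²·s⁻³·A⁻¹) (substituting C and V),
      = kg⁻¹·m⁻²·s⁴·A².
  Combining: m⁻¹·s⁻²·J·lx²·W·H·F = m⁻¹ · s⁻² · (kg·m²·s⁻²) · (m⁻⁴·cd²) · (kg·m²·s⁻³) · (kg·m²·s⁻²·A⁻²) · (kg⁻¹·m⁻²·s⁴·A²) = kg²·m⁻¹·s⁻⁵·cd².
Both reduce to kg²·m⁻¹·s⁻⁵·cd².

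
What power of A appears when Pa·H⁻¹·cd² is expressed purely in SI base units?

Pa = N/m² (pressure = force per area),
    = kg·m⁻¹·s⁻².
H = Wb/A (inductance = flux per current),
    = kg·m²·s⁻²·A⁻².
So H⁻¹ = kg⁻¹·m⁻²·s²·A².
Combining: Pa·H⁻¹·cd² = (kg·m⁻¹·s⁻²) · (kg⁻¹·m⁻²·s²·A²) · cd² = m⁻³·A²·cd².
The exponent of A is 2.

2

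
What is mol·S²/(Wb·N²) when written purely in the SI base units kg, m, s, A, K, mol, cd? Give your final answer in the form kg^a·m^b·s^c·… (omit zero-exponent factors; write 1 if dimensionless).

Wb = V·s (flux: a volt is a weber per second),
    = kg·m²·s⁻²·A⁻¹.
So Wb⁻¹ = kg⁻¹·m⁻²·s²·A.
N = kg·m/s² = kg·m·s⁻² (force = mass × acceleration).
So N⁻² = kg⁻²·m⁻²·s⁴.
S = 1/Ω (conductance is reciprocal resistance),
    = kg⁻¹·m⁻²·s³·A².
So S² = kg⁻²·m⁻⁴·s⁶·A⁴.
Combining: Wb⁻¹·mol·N⁻²·S² = (kg⁻¹·m⁻²·s²·A) · mol · (kg⁻²·m⁻²·s⁴) · (kg⁻²·m⁻⁴·s⁶·A⁴) = kg⁻⁵·m⁻⁸·s¹²·A⁵·mol.

kg⁻⁵·m⁻⁸·s¹²·A⁵·mol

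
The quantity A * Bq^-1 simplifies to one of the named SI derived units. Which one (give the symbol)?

C

Bq = 1/s = s⁻¹ (activity is decays per second).
So Bq⁻¹ = s.
Combining: A·Bq⁻¹ = A · s = s·A.
s·A is the base-SI form of the coulomb.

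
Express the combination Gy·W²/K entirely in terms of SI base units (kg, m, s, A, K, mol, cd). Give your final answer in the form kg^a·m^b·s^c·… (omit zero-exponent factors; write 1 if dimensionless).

Gy = J/kg (absorbed dose = energy per mass),
    = m²·s⁻².
W = J/s (power = energy per time),
    = kg·m²·s⁻³.
So W² = kg²·m⁴·s⁻⁶.
Combining: K⁻¹·Gy·W² = K⁻¹ · (m²·s⁻²) · (kg²·m⁴·s⁻⁶) = kg²·m⁶·s⁻⁸·K⁻¹.

kg²·m⁶·s⁻⁸·K⁻¹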